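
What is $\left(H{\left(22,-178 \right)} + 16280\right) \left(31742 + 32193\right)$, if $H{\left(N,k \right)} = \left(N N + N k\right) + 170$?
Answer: $832305830$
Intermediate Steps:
$H{\left(N,k \right)} = 170 + N^{2} + N k$ ($H{\left(N,k \right)} = \left(N^{2} + N k\right) + 170 = 170 + N^{2} + N k$)
$\left(H{\left(22,-178 \right)} + 16280\right) \left(31742 + 32193\right) = \left(\left(170 + 22^{2} + 22 \left(-178\right)\right) + 16280\right) \left(31742 + 32193\right) = \left(\left(170 + 484 - 3916\right) + 16280\right) 63935 = \left(-3262 + 16280\right) 63935 = 13018 \cdot 63935 = 832305830$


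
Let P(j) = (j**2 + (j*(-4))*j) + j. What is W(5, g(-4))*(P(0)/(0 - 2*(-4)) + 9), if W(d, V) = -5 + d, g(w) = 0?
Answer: 0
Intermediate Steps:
P(j) = j - 3*j**2 (P(j) = (j**2 + (-4*j)*j) + j = (j**2 - 4*j**2) + j = -3*j**2 + j = j - 3*j**2)
W(5, g(-4))*(P(0)/(0 - 2*(-4)) + 9) = (-5 + 5)*((0*(1 - 3*0))/(0 - 2*(-4)) + 9) = 0*((0*(1 + 0))/(0 + 8) + 9) = 0*((0*1)/8 + 9) = 0*(0*(1/8) + 9) = 0*(0 + 9) = 0*9 = 0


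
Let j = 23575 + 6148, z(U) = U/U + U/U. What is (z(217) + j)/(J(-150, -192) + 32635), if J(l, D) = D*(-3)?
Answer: 29725/33211 ≈ 0.89503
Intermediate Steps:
J(l, D) = -3*D
z(U) = 2 (z(U) = 1 + 1 = 2)
j = 29723
(z(217) + j)/(J(-150, -192) + 32635) = (2 + 29723)/(-3*(-192) + 32635) = 29725/(576 + 32635) = 29725/33211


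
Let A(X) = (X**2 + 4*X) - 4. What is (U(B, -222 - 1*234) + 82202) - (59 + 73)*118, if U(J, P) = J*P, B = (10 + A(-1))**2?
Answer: 62522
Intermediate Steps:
A(X) = -4 + X**2 + 4*X
B = 9 (B = (10 + (-4 + (-1)**2 + 4*(-1)))**2 = (10 + (-4 + 1 - 4))**2 = (10 - 7)**2 = 3**2 = 9)
(U(B, -222 - 1*234) + 82202) - (59 + 73)*118 = (9*(-222 - 1*234) + 82202) - (59 + 73)*118 = (9*(-222 - 234) + 82202) - 132*118 = (9*(-456) + 82202) - 1*15576 = (-4104 + 82202) - 15576 = 78098 - 15576 = 62522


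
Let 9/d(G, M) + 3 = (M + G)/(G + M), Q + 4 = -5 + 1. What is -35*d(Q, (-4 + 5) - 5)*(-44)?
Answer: -6930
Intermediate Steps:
Q = -8 (Q = -4 + (-5 + 1) = -4 - 4 = -8)
d(G, M) = -9/2 (d(G, M) = 9/(-3 + (M + G)/(G + M)) = 9/(-3 + (G + M)/(G + M)) = 9/(-3 + 1) = 9/(-2) = 9*(-½) = -9/2)
-35*d(Q, (-4 + 5) - 5)*(-44) = -35*(-9/2)*(-44) = (315/2)*(-44) = -6930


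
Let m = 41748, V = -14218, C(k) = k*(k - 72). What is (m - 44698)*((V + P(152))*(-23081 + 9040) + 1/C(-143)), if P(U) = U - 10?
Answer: -3585120905738390/6149 ≈ -5.8304e+11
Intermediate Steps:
C(k) = k*(-72 + k)
P(U) = -10 + U
(m - 44698)*((V + P(152))*(-23081 + 9040) + 1/C(-143)) = (41748 - 44698)*((-14218 + (-10 + 152))*(-23081 + 9040) + 1/(-143*(-72 - 143))) = -2950*((-14218 + 142)*(-14041) + 1/(-143*(-215))) = -2950*(-14076*(-14041) + 1/30745) = -2950*(197641116 + 1/30745) = -2950*6076476111421/30745 = -3585120905738390/6149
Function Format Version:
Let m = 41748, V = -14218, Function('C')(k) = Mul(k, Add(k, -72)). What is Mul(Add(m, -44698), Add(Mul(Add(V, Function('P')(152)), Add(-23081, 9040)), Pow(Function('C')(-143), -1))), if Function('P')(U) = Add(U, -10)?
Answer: Rational(-3585120905738390, 6149) ≈ -5.8304e+11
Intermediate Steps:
Function('C')(k) = Mul(k, Add(-72, k))
Function('P')(U) = Add(-10, U)
Mul(Add(m, -44698), Add(Mul(Add(V, Function('P')(152)), Add(-23081, 9040)), Pow(Function('C')(-143), -1))) = Mul(Add(41748, -44698), Add(Mul(Add(-14218, Add(-10, 152)), Add(-23081, 9040)), Pow(Mul(-143, Add(-72, -143)), -1))) = Mul(-2950, Add(Mul(Add(-14218, 142), -14041), Pow(Mul(-143, -215), -1))) = Mul(-2950, Add(Mul(-14076, -14041), Pow(30745, -1))) = Mul(-2950, Add(197641116, Rational(1, 30745))) = Mul(-2950, Rational(6076476111421, 30745)) = Rational(-3585120905738390, 6149)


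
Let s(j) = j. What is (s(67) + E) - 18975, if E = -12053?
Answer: -30961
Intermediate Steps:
(s(67) + E) - 18975 = (67 - 12053) - 18975 = -11986 - 18975 = -30961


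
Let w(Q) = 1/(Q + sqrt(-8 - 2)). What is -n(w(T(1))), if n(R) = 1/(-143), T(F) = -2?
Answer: 1/143 ≈ 0.0069930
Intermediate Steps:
w(Q) = 1/(Q + I*sqrt(10)) (w(Q) = 1/(Q + sqrt(-10)) = 1/(Q + I*sqrt(10)))
n(R) = -1/143
-n(w(T(1))) = -1*(-1/143) = 1/143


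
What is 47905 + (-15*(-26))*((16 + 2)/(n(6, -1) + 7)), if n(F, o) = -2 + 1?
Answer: 49075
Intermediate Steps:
n(F, o) = -1
47905 + (-15*(-26))*((16 + 2)/(n(6, -1) + 7)) = 47905 + (-15*(-26))*((16 + 2)/(-1 + 7)) = 47905 + 390*(18/6) = 47905 + 390*(18*(⅙)) = 47905 + 390*3 = 47905 + 1170 = 49075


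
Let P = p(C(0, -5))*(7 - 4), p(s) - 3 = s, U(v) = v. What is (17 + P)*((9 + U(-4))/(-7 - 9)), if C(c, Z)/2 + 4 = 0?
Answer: -5/8 ≈ -0.62500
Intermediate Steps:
C(c, Z) = -8 (C(c, Z) = -8 + 2*0 = -8 + 0 = -8)
p(s) = 3 + s
P = -15 (P = (3 - 8)*(7 - 4) = -5*3 = -15)
(17 + P)*((9 + U(-4))/(-7 - 9)) = (17 - 15)*((9 - 4)/(-7 - 9)) = 2*(5/(-16)) = 2*(5*(-1/16)) = 2*(-5/16) = -5/8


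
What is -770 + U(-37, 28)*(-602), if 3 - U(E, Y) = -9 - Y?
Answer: -24850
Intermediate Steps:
U(E, Y) = 12 + Y (U(E, Y) = 3 - (-9 - Y) = 3 + (9 + Y) = 12 + Y)
-770 + U(-37, 28)*(-602) = -770 + (12 + 28)*(-602) = -770 + 40*(-602) = -770 - 24080 = -24850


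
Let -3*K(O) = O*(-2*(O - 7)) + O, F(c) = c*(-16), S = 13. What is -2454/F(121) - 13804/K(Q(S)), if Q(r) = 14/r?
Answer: 484110045/161656 ≈ 2994.7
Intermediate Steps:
F(c) = -16*c
K(O) = -O/3 - O*(14 - 2*O)/3 (K(O) = -(O*(-2*(O - 7)) + O)/3 = -(O*(-2*(-7 + O)) + O)/3 = -(O*(14 - 2*O) + O)/3 = -(O + O*(14 - 2*O))/3 = -O/3 - O*(14 - 2*O)/3)
-2454/F(121) - 13804/K(Q(S)) = -2454/((-16*121)) - 13804*39/(14*(-15 + 2*(14/13))) = -2454/(-1936) - 13804*39/(14*(-15 + 2*(14*(1/13)))) = -2454*(-1/1936) - 13804*39/(14*(-15 + 2*(14/13))) = 1227/968 - 13804*39/(14*(-15 + 28/13)) = 1227/968 - 13804/((⅓)*(14/13)*(-167/13)) = 1227/968 - 13804/(-2338/507) = 1227/968 - 13804*(-507/2338) = 1227/968 + 499902/167 = 484110045/161656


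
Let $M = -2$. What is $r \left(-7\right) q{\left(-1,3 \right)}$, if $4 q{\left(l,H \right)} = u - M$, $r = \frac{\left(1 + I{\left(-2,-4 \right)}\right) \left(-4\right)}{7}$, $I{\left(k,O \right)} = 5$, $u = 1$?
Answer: $18$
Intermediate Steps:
$r = - \frac{24}{7}$ ($r = \frac{\left(1 + 5\right) \left(-4\right)}{7} = 6 \left(-4\right) \frac{1}{7} = \left(-24\right) \frac{1}{7} = - \frac{24}{7} \approx -3.4286$)
$q{\left(l,H \right)} = \frac{3}{4}$ ($q{\left(l,H \right)} = \frac{1 - -2}{4} = \frac{1 + 2}{4} = \frac{1}{4} \cdot 3 = \frac{3}{4}$)
$r \left(-7\right) q{\left(-1,3 \right)} = \left(- \frac{24}{7}\right) \left(-7\right) \frac{3}{4} = 24 \cdot \frac{3}{4} = 18$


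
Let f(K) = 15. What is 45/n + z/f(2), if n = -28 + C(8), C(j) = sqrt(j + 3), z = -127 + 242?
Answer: 13999/2319 - 45*sqrt(11)/773 ≈ 5.8436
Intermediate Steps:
z = 115
C(j) = sqrt(3 + j)
n = -28 + sqrt(11) (n = -28 + sqrt(3 + 8) = -28 + sqrt(11) ≈ -24.683)
45/n + z/f(2) = 45/(-28 + sqrt(11)) + 115/15 = 45/(-28 + sqrt(11)) + 115*(1/15) = 45/(-28 + sqrt(11)) + 23/3 = 23/3 + 45/(-28 + sqrt(11))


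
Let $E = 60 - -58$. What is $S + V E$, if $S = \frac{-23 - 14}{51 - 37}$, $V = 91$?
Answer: $\frac{150295}{14} \approx 10735.0$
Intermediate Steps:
$S = - \frac{37}{14} \approx -2.6429$
$E = 118$ ($E = 60 + 58 = 118$)
$S + V E = - \frac{37}{14} + 91 \cdot 118 = - \frac{37}{14} + 10738 = \frac{150295}{14}$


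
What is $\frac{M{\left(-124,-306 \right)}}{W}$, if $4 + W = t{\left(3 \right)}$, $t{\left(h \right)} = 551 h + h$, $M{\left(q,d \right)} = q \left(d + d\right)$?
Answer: $\frac{18972}{413} \approx 45.937$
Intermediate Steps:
$M{\left(q,d \right)} = 2 d q$ ($M{\left(q,d \right)} = q 2 d = 2 d q$)
$t{\left(h \right)} = 552 h$
$W = 1652$ ($W = -4 + 552 \cdot 3 = -4 + 1656 = 1652$)
$\frac{M{\left(-124,-306 \right)}}{W} = \frac{2 \left(-306\right) \left(-124\right)}{1652} = 75888 \cdot \frac{1}{1652} = \frac{18972}{413}$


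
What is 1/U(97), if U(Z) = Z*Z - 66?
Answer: 1/9343 ≈ 0.00010703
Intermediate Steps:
U(Z) = -66 + Z² (U(Z) = Z² - 66 = -66 + Z²)
1/U(97) = 1/(-66 + 97²) = 1/(-66 + 9409) = 1/9343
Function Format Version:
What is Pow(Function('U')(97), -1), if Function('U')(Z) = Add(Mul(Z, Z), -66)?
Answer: Rational(1, 9343) ≈ 0.00010703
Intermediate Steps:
Function('U')(Z) = Add(-66, Pow(Z, 2)) (Function('U')(Z) = Add(Pow(Z, 2), -66) = Add(-66, Pow(Z, 2)))
Pow(Function('U')(97), -1) = Pow(Add(-66, Pow(97, 2)), -1) = Pow(Add(-66, 9409), -1) = Pow(9343, -1) = Rational(1, 9343)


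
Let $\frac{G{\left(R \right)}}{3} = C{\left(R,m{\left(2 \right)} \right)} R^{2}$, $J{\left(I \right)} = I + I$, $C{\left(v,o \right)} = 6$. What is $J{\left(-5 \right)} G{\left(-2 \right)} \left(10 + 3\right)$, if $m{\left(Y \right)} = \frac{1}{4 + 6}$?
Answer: $-9360$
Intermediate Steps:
$m{\left(Y \right)} = \frac{1}{10}$
$J{\left(I \right)} = 2 I$
$G{\left(R \right)} = 18 R^{2}$ ($G{\left(R \right)} = 3 \cdot 6 R^{2} = 18 R^{2}$)
$J{\left(-5 \right)} G{\left(-2 \right)} \left(10 + 3\right) = 2 \left(-5\right) 18 \left(-2\right)^{2} \left(10 + 3\right) = - 10 \cdot 18 \cdot 4 \cdot 13 = \left(-10\right) 72 \cdot 13 = \left(-720\right) 13 = -9360$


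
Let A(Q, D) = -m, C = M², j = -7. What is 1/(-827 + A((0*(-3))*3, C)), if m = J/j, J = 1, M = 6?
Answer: -7/5788 ≈ -0.0012094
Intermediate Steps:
C = 36 (C = 6² = 36)
m = -⅐ (m = 1/(-7) = 1*(-⅐) = -⅐ ≈ -0.14286)
A(Q, D) = ⅐ (A(Q, D) = -1*(-⅐) = ⅐)
1/(-827 + A((0*(-3))*3, C)) = 1/(-827 + ⅐) = 1/(-5788/7) = -7/5788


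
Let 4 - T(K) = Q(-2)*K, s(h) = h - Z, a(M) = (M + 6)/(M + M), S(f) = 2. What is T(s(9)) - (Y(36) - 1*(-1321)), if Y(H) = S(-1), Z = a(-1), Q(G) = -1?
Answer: -2615/2 ≈ -1307.5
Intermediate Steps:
a(M) = (6 + M)/(2*M) (a(M) = (6 + M)/((2*M)) = (6 + M)*(1/(2*M)) = (6 + M)/(2*M))
Z = -5/2 (Z = (1/2)*(6 - 1)/(-1) = (1/2)*(-1)*5 = -5/2 ≈ -2.5000)
s(h) = 5/2 + h (s(h) = h - 1*(-5/2) = h + 5/2 = 5/2 + h)
Y(H) = 2
T(K) = 4 + K (T(K) = 4 - (-1)*K = 4 + K)
T(s(9)) - (Y(36) - 1*(-1321)) = (4 + (5/2 + 9)) - (2 - 1*(-1321)) = (4 + 23/2) - (2 + 1321) = 31/2 - 1*1323 = 31/2 - 1323 = -2615/2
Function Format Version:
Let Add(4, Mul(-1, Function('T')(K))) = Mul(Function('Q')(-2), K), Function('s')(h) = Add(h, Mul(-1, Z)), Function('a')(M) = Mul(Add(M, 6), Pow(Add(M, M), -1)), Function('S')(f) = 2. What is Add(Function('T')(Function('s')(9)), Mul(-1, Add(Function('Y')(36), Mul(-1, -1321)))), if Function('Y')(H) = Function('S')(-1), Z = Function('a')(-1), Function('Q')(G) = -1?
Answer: Rational(-2615, 2) ≈ -1307.5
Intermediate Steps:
Function('a')(M) = Mul(Rational(1, 2), Pow(M, -1), Add(6, M)) (Function('a')(M) = Mul(Add(6, M), Pow(Mul(2, M), -1)) = Mul(Add(6, M), Mul(Rational(1, 2), Pow(M, -1))) = Mul(Rational(1, 2), Pow(M, -1), Add(6, M)))
Z = Rational(-5, 2) (Z = Mul(Rational(1, 2), Pow(-1, -1), Add(6, -1)) = Mul(Rational(1, 2), -1, 5) = Rational(-5, 2) ≈ -2.5000)
Function('s')(h) = Add(Rational(5, 2), h) (Function('s')(h) = Add(h, Mul(-1, Rational(-5, 2))) = Add(h, Rational(5, 2)) = Add(Rational(5, 2), h))
Function('Y')(H) = 2
Function('T')(K) = Add(4, K) (Function('T')(K) = Add(4, Mul(-1, Mul(-1, K))) = Add(4, K))
Add(Function('T')(Function('s')(9)), Mul(-1, Add(Function('Y')(36), Mul(-1, -1321)))) = Add(Add(4, Add(Rational(5, 2), 9)), Mul(-1, Add(2, Mul(-1, -1321)))) = Add(Add(4, Rational(23, 2)), Mul(-1, Add(2, 1321))) = Add(Rational(31, 2), Mul(-1, 1323)) = Add(Rational(31, 2), -1323) = Rational(-2615, 2)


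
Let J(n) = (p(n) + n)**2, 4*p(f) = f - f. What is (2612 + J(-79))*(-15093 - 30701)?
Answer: -405414282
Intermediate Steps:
p(f) = 0 (p(f) = (f - f)/4 = (1/4)*0 = 0)
J(n) = n**2 (J(n) = (0 + n)**2 = n**2)
(2612 + J(-79))*(-15093 - 30701) = (2612 + (-79)**2)*(-15093 - 30701) = (2612 + 6241)*(-45794) = 8853*(-45794) = -405414282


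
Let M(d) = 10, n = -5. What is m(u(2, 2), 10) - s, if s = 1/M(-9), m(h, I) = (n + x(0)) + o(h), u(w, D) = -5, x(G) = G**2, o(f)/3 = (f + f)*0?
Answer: -51/10 ≈ -5.1000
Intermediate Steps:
o(f) = 0 (o(f) = 3*((f + f)*0) = 3*((2*f)*0) = 3*0 = 0)
m(h, I) = -5 (m(h, I) = (-5 + 0**2) + 0 = (-5 + 0) + 0 = -5 + 0 = -5)
s = 1/10 ≈ 0.10000
m(u(2, 2), 10) - s = -5 - 1*1/10 = -5 - 1/10 = -51/10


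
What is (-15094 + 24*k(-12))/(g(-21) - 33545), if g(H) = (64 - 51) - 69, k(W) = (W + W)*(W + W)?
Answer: 1270/33601 ≈ 0.037796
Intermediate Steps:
k(W) = 4*W² (k(W) = (2*W)*(2*W) = 4*W²)
g(H) = -56 (g(H) = 13 - 69 = -56)
(-15094 + 24*k(-12))/(g(-21) - 33545) = (-15094 + 24*(4*(-12)²))/(-56 - 33545) = (-15094 + 24*(4*144))/(-33601) = (-15094 + 24*576)*(-1/33601) = (-15094 + 13824)*(-1/33601) = -1270*(-1/33601) = 1270/33601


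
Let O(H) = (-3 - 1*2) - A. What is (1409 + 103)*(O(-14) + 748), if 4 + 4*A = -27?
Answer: 1135134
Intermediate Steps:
A = -31/4 (A = -1 + (1/4)*(-27) = -1 - 27/4 = -31/4 ≈ -7.7500)
O(H) = 11/4 (O(H) = (-3 - 1*2) - 1*(-31/4) = (-3 - 2) + 31/4 = -5 + 31/4 = 11/4)
(1409 + 103)*(O(-14) + 748) = (1409 + 103)*(11/4 + 748) = 1512*(3003/4) = 1135134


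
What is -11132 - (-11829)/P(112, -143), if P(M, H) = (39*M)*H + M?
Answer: -6952079413/624512 ≈ -11132.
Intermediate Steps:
P(M, H) = M + 39*H*M (P(M, H) = 39*H*M + M = M + 39*H*M)
-11132 - (-11829)/P(112, -143) = -11132 - (-11829)/(112*(1 + 39*(-143))) = -11132 - (-11829)/(112*(1 - 5577)) = -11132 - (-11829)/(112*(-5576)) = -11132 - (-11829)/(-624512) = -11132 - (-11829)*(-1)/624512 = -11132 - 1*11829/624512 = -11132 - 11829/624512 = -6952079413/624512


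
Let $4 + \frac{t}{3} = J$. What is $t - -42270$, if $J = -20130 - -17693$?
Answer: $34947$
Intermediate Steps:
$J = -2437$ ($J = -20130 + 17693 = -2437$)
$t = -7323$ ($t = -12 + 3 \left(-2437\right) = -12 - 7311 = -7323$)
$t - -42270 = -7323 - -42270 = -7323 + 42270 = 34947$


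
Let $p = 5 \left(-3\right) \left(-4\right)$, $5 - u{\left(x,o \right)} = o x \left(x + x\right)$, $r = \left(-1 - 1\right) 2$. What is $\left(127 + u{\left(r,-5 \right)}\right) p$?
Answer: $17520$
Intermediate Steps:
$r = -4$ ($r = \left(-2\right) 2 = -4$)
$u{\left(x,o \right)} = 5 - 2 o x^{2}$ ($u{\left(x,o \right)} = 5 - o x \left(x + x\right) = 5 - o x 2 x = 5 - 2 o x^{2}$)
$p = 60$ ($p = \left(-15\right) \left(-4\right) = 60$)
$\left(127 + u{\left(r,-5 \right)}\right) p = \left(127 - \left(-5 - 10 \left(-4\right)^{2}\right)\right) 60 = \left(127 - \left(-5 - 160\right)\right) 60 = \left(127 + \left(5 + 160\right)\right) 60 = \left(127 + 165\right) 60 = 292 \cdot 60 = 17520$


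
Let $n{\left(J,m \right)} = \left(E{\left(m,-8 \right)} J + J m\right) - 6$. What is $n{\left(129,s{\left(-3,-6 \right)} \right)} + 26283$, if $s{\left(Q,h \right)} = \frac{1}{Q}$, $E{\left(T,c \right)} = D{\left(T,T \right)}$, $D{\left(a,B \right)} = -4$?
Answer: $25718$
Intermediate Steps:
$E{\left(T,c \right)} = -4$
$n{\left(J,m \right)} = -6 - 4 J + J m$ ($n{\left(J,m \right)} = \left(- 4 J + J m\right) - 6 = -6 - 4 J + J m$)
$n{\left(129,s{\left(-3,-6 \right)} \right)} + 26283 = \left(-6 - 516 + \frac{129}{-3}\right) + 26283 = \left(-6 - 516 + 129 \left(- \frac{1}{3}\right)\right) + 26283 = \left(-6 - 516 - 43\right) + 26283 = -565 + 26283 = 25718$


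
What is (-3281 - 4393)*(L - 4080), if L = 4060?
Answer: 153480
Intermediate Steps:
(-3281 - 4393)*(L - 4080) = (-3281 - 4393)*(4060 - 4080) = -7674*(-20) = 153480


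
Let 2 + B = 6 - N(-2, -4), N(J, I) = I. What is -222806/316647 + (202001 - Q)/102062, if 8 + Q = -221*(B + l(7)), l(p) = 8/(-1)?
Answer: 41225517851/32317626114 ≈ 1.2756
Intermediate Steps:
l(p) = -8 (l(p) = 8*(-1) = -8)
B = 8 (B = -2 + (6 - 1*(-4)) = -2 + (6 + 4) = -2 + 10 = 8)
Q = -8 (Q = -8 - 221*(8 - 8) = -8 - 221*0 = -8 + 0 = -8)
-222806/316647 + (202001 - Q)/102062 = -222806/316647 + (202001 - 1*(-8))/102062 = -222806*1/316647 + (202001 + 8)*(1/102062) = -222806/316647 + 202009*(1/102062) = -222806/316647 + 202009/102062 = 41225517851/32317626114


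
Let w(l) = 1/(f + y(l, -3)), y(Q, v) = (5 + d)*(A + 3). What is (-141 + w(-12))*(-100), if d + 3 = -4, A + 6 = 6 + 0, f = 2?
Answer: 14125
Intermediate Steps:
A = 0 (A = -6 + (6 + 0) = -6 + 6 = 0)
d = -7 (d = -3 - 4 = -7)
y(Q, v) = -6 (y(Q, v) = (5 - 7)*(0 + 3) = -2*3 = -6)
w(l) = -¼ (w(l) = 1/(2 - 6) = 1/(-4) = -¼)
(-141 + w(-12))*(-100) = (-141 - ¼)*(-100) = -565/4*(-100) = 14125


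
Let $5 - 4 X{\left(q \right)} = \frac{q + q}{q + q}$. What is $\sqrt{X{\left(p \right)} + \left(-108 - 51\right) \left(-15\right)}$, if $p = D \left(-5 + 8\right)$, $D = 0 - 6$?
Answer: $\sqrt{2386} \approx 48.847$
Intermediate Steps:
$D = -6$ ($D = 0 - 6 = -6$)
$p = -18$ ($p = - 6 \left(-5 + 8\right) = \left(-6\right) 3 = -18$)
$X{\left(q \right)} = 1$ ($X{\left(q \right)} = \frac{5}{4} - \frac{\left(q + q\right) \frac{1}{q + q}}{4} = \frac{5}{4} - \frac{2 q \frac{1}{2 q}}{4} = \frac{5}{4} - \frac{1}{4} = 1$)
$\sqrt{X{\left(p \right)} + \left(-108 - 51\right) \left(-15\right)} = \sqrt{1 + \left(-108 - 51\right) \left(-15\right)} = \sqrt{1 - -2385} = \sqrt{1 + 2385} = \sqrt{2386}$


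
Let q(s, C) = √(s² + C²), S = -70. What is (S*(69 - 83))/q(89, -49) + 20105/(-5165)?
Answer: -4021/1033 + 490*√10322/5161 ≈ 5.7534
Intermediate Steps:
q(s, C) = √(C² + s²)
(S*(69 - 83))/q(89, -49) + 20105/(-5165) = (-70*(69 - 83))/(√((-49)² + 89²)) + 20105/(-5165) = (-70*(-14))/(√(2401 + 7921)) + 20105*(-1/5165) = 980/(√10322) - 4021/1033 = 980*(√10322/10322) - 4021/1033 = 490*√10322/5161 - 4021/1033 = -4021/1033 + 490*√10322/5161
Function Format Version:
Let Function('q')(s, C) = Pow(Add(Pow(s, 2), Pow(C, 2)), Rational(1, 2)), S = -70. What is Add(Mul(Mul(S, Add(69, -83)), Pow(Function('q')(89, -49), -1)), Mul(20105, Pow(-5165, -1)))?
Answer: Add(Rational(-4021, 1033), Mul(Rational(490, 5161), Pow(10322, Rational(1, 2)))) ≈ 5.7534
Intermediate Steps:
Function('q')(s, C) = Pow(Add(Pow(C, 2), Pow(s, 2)), Rational(1, 2))
Add(Mul(Mul(S, Add(69, -83)), Pow(Function('q')(89, -49), -1)), Mul(20105, Pow(-5165, -1))) = Add(Mul(Mul(-70, Add(69, -83)), Pow(Pow(Add(Pow(-49, 2), Pow(89, 2)), Rational(1, 2)), -1)), Mul(20105, Pow(-5165, -1))) = Add(Mul(Mul(-70, -14), Pow(Pow(Add(2401, 7921), Rational(1, 2)), -1)), Mul(20105, Rational(-1, 5165))) = Add(Mul(980, Pow(Pow(10322, Rational(1, 2)), -1)), Rational(-4021, 1033)) = Add(Mul(980, Mul(Rational(1, 10322), Pow(10322, Rational(1, 2)))), Rational(-4021, 1033)) = Add(Mul(Rational(490, 5161), Pow(10322, Rational(1, 2))), Rational(-4021, 1033)) = Add(Rational(-4021, 1033), Mul(Rational(490, 5161), Pow(10322, Rational(1, 2))))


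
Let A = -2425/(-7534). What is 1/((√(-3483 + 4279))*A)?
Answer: 3767*√199/482575 ≈ 0.11012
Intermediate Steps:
A = 2425/7534 (A = -2425*(-1/7534) = 2425/7534 ≈ 0.32187)
1/((√(-3483 + 4279))*A) = 1/((√(-3483 + 4279))*(2425/7534)) = (7534/2425)/√796 = (7534/2425)/(2*√199) = (√199/398)*(7534/2425) = 3767*√199/482575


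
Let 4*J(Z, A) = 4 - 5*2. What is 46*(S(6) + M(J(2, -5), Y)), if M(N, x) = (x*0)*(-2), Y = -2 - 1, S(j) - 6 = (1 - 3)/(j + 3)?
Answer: 2392/9 ≈ 265.78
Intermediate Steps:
S(j) = 6 - 2/(3 + j) (S(j) = 6 + (1 - 3)/(j + 3) = 6 - 2/(3 + j))
Y = -3
J(Z, A) = -3/2 (J(Z, A) = (4 - 5*2)/4 = (4 - 10)/4 = (1/4)*(-6) = -3/2)
M(N, x) = 0 (M(N, x) = 0*(-2) = 0)
46*(S(6) + M(J(2, -5), Y)) = 46*(2*(8 + 3*6)/(3 + 6) + 0) = 46*(2*(8 + 18)/9 + 0) = 46*(2*(1/9)*26 + 0) = 46*(52/9 + 0) = 46*(52/9) = 2392/9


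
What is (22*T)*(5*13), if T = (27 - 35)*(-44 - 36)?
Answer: 915200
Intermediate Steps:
T = 640 (T = -8*(-80) = 640)
(22*T)*(5*13) = (22*640)*(5*13) = 14080*65 = 915200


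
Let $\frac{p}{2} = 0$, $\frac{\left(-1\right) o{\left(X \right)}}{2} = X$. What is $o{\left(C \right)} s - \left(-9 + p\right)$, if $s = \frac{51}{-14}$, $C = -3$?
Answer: $- \frac{90}{7} \approx -12.857$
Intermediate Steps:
$o{\left(X \right)} = - 2 X$
$p = 0$ ($p = 2 \cdot 0 = 0$)
$s = - \frac{51}{14}$ ($s = 51 \left(- \frac{1}{14}\right) = - \frac{51}{14} \approx -3.6429$)
$o{\left(C \right)} s - \left(-9 + p\right) = \left(-2\right) \left(-3\right) \left(- \frac{51}{14}\right) + \left(9 - 0\right) = 6 \left(- \frac{51}{14}\right) + \left(9 + 0\right) = - \frac{153}{7} + 9 = - \frac{90}{7}$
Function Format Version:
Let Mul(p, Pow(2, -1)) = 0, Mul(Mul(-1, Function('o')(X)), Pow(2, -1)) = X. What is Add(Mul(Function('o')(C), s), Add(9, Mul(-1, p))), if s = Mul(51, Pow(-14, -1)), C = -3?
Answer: Rational(-90, 7) ≈ -12.857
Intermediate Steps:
Function('o')(X) = Mul(-2, X)
p = 0 (p = Mul(2, 0) = 0)
s = Rational(-51, 14) (s = Mul(51, Rational(-1, 14)) = Rational(-51, 14) ≈ -3.6429)
Add(Mul(Function('o')(C), s), Add(9, Mul(-1, p))) = Add(Mul(Mul(-2, -3), Rational(-51, 14)), Add(9, Mul(-1, 0))) = Add(Mul(6, Rational(-51, 14)), Add(9, 0)) = Add(Rational(-153, 7), 9) = Rational(-90, 7)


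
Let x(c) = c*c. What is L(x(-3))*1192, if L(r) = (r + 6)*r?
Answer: 160920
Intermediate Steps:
x(c) = c²
L(r) = r*(6 + r) (L(r) = (6 + r)*r = r*(6 + r))
L(x(-3))*1192 = ((-3)²*(6 + (-3)²))*1192 = (9*(6 + 9))*1192 = (9*15)*1192 = 135*1192 = 160920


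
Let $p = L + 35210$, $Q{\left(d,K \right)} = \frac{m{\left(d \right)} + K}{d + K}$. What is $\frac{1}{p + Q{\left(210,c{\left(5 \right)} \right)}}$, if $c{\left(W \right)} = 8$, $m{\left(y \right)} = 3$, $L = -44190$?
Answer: $- \frac{218}{1957629} \approx -0.00011136$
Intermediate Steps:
$Q{\left(d,K \right)} = \frac{3 + K}{K + d}$ ($Q{\left(d,K \right)} = \frac{3 + K}{d + K} = \frac{3 + K}{K + d}$)
$p = -8980$ ($p = -44190 + 35210 = -8980$)
$\frac{1}{p + Q{\left(210,c{\left(5 \right)} \right)}} = \frac{1}{-8980 + \frac{3 + 8}{8 + 210}} = \frac{1}{-8980 + \frac{1}{218} \cdot 11} = \frac{1}{-8980 + \frac{11}{218}} = \frac{1}{- \frac{1957629}{218}} = - \frac{218}{1957629}$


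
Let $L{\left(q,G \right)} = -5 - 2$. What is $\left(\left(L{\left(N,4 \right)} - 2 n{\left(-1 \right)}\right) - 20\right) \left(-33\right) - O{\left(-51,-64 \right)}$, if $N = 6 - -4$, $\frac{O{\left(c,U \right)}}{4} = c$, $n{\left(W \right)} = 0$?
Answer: $1095$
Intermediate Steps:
$O{\left(c,U \right)} = 4 c$
$N = 10$ ($N = 6 + 4 = 10$)
$L{\left(q,G \right)} = -7$ ($L{\left(q,G \right)} = -5 - 2 = -7$)
$\left(\left(L{\left(N,4 \right)} - 2 n{\left(-1 \right)}\right) - 20\right) \left(-33\right) - O{\left(-51,-64 \right)} = \left(\left(-7 - 0\right) - 20\right) \left(-33\right) - 4 \left(-51\right) = \left(\left(-7 + 0\right) - 20\right) \left(-33\right) - -204 = \left(-7 - 20\right) \left(-33\right) + 204 = \left(-27\right) \left(-33\right) + 204 = 891 + 204 = 1095$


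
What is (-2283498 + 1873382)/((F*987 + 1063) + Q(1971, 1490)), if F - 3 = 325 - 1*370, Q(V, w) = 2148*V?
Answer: -410116/4193317 ≈ -0.097802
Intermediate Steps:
F = -42 (F = 3 + (325 - 1*370) = 3 + (325 - 370) = 3 - 45 = -42)
(-2283498 + 1873382)/((F*987 + 1063) + Q(1971, 1490)) = (-2283498 + 1873382)/((-42*987 + 1063) + 2148*1971) = -410116/((-41454 + 1063) + 4233708) = -410116/(-40391 + 4233708) = -410116/4193317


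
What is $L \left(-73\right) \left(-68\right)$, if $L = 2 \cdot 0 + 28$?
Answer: $138992$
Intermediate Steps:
$L = 28$ ($L = 0 + 28 = 28$)
$L \left(-73\right) \left(-68\right) = 28 \left(-73\right) \left(-68\right) = \left(-2044\right) \left(-68\right) = 138992$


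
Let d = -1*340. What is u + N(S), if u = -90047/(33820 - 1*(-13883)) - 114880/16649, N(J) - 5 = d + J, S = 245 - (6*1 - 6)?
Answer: -78457965373/794207247 ≈ -98.788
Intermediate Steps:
d = -340
S = 245 (S = 245 - (6 - 6) = 245 - 1*0 = 245 + 0 = 245)
N(J) = -335 + J (N(J) = 5 + (-340 + J) = -335 + J)
u = -6979313143/794207247 (u = -90047/(33820 + 13883) - 114880*1/16649 = -90047/47703 - 114880/16649 = -6979313143/794207247 ≈ -8.7878)
u + N(S) = -6979313143/794207247 + (-335 + 245) = -6979313143/794207247 - 90 = -78457965373/794207247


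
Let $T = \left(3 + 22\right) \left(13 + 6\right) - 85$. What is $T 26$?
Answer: $10140$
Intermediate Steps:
$T = 390$ ($T = 25 \cdot 19 - 85 = 475 - 85 = 390$)
$T 26 = 390 \cdot 26 = 10140$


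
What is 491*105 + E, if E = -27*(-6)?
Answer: 51717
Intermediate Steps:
E = 162
491*105 + E = 491*105 + 162 = 51555 + 162 = 51717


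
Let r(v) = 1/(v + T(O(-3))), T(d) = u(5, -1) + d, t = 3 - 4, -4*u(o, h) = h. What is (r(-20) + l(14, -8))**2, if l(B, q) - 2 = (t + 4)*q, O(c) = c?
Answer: 4024036/8281 ≈ 485.94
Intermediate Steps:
u(o, h) = -h/4
t = -1
T(d) = 1/4 + d (T(d) = -1/4*(-1) + d = 1/4 + d)
l(B, q) = 2 + 3*q (l(B, q) = 2 + (-1 + 4)*q = 2 + 3*q)
r(v) = 1/(-11/4 + v) (r(v) = 1/(v + (1/4 - 3)) = 1/(v - 11/4) = 1/(-11/4 + v))
(r(-20) + l(14, -8))**2 = (4/(-11 + 4*(-20)) + (2 + 3*(-8)))**2 = (4/(-11 - 80) + (2 - 24))**2 = (4/(-91) - 22)**2 = (4*(-1/91) - 22)**2 = (-4/91 - 22)**2 = (-2006/91)**2 = 4024036/8281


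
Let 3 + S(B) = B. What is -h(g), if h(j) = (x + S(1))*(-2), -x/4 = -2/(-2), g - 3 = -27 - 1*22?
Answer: -12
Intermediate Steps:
S(B) = -3 + B
g = -46 (g = 3 + (-27 - 1*22) = 3 + (-27 - 22) = 3 - 49 = -46)
x = -4 (x = -(-8)/(-2) = -(-8)*(-1)/2 = -4*1 = -4)
h(j) = 12 (h(j) = (-4 + (-3 + 1))*(-2) = (-4 - 2)*(-2) = -6*(-2) = 12)
-h(g) = -1*12 = -12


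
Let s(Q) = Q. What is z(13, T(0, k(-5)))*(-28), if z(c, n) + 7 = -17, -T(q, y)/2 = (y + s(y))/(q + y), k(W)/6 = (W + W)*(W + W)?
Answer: 672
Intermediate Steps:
k(W) = 24*W² (k(W) = 6*((W + W)*(W + W)) = 6*((2*W)*(2*W)) = 6*(4*W²) = 24*W²)
T(q, y) = -4*y/(q + y) (T(q, y) = -2*(y + y)/(q + y) = -2*2*y/(q + y) = -4*y/(q + y))
z(c, n) = -24 (z(c, n) = -7 - 17 = -24)
z(13, T(0, k(-5)))*(-28) = -24*(-28) = 672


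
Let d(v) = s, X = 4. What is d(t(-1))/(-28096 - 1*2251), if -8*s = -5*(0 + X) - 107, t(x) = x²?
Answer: -127/242776 ≈ -0.00052312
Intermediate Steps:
s = 127/8 (s = -(-5*(0 + 4) - 107)/8 = -(-5*4 - 107)/8 = -(-20 - 107)/8 = -⅛*(-127) = 127/8 ≈ 15.875)
d(v) = 127/8
d(t(-1))/(-28096 - 1*2251) = 127/(8*(-28096 - 1*2251)) = 127/(8*(-28096 - 2251)) = (127/8)/(-30347) = (127/8)*(-1/30347) = -127/242776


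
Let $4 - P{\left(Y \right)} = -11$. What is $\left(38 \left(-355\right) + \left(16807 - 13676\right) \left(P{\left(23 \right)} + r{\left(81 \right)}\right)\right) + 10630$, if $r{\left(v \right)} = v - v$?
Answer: $44105$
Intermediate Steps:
$r{\left(v \right)} = 0$
$P{\left(Y \right)} = 15$ ($P{\left(Y \right)} = 4 - -11 = 4 + 11 = 15$)
$\left(38 \left(-355\right) + \left(16807 - 13676\right) \left(P{\left(23 \right)} + r{\left(81 \right)}\right)\right) + 10630 = \left(38 \left(-355\right) + \left(16807 - 13676\right) \left(15 + 0\right)\right) + 10630 = \left(-13490 + 3131 \cdot 15\right) + 10630 = \left(-13490 + 46965\right) + 10630 = 33475 + 10630 = 44105$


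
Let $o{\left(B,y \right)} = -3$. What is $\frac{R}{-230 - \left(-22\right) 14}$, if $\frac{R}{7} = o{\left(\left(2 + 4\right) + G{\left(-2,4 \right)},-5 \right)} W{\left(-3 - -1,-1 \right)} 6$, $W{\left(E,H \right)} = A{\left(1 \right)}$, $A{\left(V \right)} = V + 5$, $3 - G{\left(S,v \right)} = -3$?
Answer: $- \frac{126}{13} \approx -9.6923$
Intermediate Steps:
$G{\left(S,v \right)} = 6$ ($G{\left(S,v \right)} = 3 - -3 = 3 + 3 = 6$)
$A{\left(V \right)} = 5 + V$
$W{\left(E,H \right)} = 6$ ($W{\left(E,H \right)} = 5 + 1 = 6$)
$R = -756$ ($R = 7 \left(-3\right) 6 \cdot 6 = 7 \left(\left(-18\right) 6\right) = 7 \left(-108\right) = -756$)
$\frac{R}{-230 - \left(-22\right) 14} = - \frac{756}{-230 - \left(-22\right) 14} = - \frac{756}{-230 - -308} = - \frac{756}{-230 + 308} = - \frac{756}{78} = \left(-756\right) \frac{1}{78} = - \frac{126}{13}$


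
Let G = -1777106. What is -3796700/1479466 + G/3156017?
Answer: -235671252408/75309997531 ≈ -3.1293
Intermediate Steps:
-3796700/1479466 + G/3156017 = -3796700/1479466 - 1777106/3156017 = -3796700*1/1479466 - 1777106*1/3156017 = -1898350/739733 - 57326/101807 = -235671252408/75309997531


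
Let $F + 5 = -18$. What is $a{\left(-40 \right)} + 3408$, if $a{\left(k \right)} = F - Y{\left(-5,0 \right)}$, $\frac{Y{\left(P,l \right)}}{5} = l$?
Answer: $3385$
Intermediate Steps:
$F = -23$ ($F = -5 - 18 = -23$)
$Y{\left(P,l \right)} = 5 l$
$a{\left(k \right)} = -23$ ($a{\left(k \right)} = -23 - 5 \cdot 0 = -23 - 0 = -23 + 0 = -23$)
$a{\left(-40 \right)} + 3408 = -23 + 3408 = 3385$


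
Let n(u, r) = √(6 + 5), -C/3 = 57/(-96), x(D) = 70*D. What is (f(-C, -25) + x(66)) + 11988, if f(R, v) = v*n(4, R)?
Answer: 16608 - 25*√11 ≈ 16525.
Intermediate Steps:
C = 57/32 (C = -171/(-96) = -171*(-1)/96 = -3*(-19/32) = 57/32 ≈ 1.7813)
n(u, r) = √11
f(R, v) = v*√11
(f(-C, -25) + x(66)) + 11988 = (-25*√11 + 70*66) + 11988 = (-25*√11 + 4620) + 11988 = (4620 - 25*√11) + 11988 = 16608 - 25*√11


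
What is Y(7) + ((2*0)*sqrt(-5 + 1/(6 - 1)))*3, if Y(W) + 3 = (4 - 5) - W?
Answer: -11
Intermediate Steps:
Y(W) = -4 - W (Y(W) = -3 + ((4 - 5) - W) = -3 + (-1 - W) = -4 - W)
Y(7) + ((2*0)*sqrt(-5 + 1/(6 - 1)))*3 = (-4 - 1*7) + ((2*0)*sqrt(-5 + 1/(6 - 1)))*3 = (-4 - 7) + (0*sqrt(-5 + 1/5))*3 = -11 + (0*sqrt(-5 + 1/5))*3 = -11 + (0*sqrt(-24/5))*3 = -11 + (0*(2*I*sqrt(30)/5))*3 = -11 + 0*3 = -11 + 0 = -11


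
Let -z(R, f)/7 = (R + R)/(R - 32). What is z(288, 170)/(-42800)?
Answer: 63/171200 ≈ 0.00036799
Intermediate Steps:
z(R, f) = -14*R/(-32 + R) (z(R, f) = -7*(R + R)/(R - 32) = -7*2*R/(-32 + R) = -14*R/(-32 + R))
z(288, 170)/(-42800) = -14*288/(-32 + 288)/(-42800) = -14*288/256*(-1/42800) = -14*288*1/256*(-1/42800) = -63/4*(-1/42800) = 63/171200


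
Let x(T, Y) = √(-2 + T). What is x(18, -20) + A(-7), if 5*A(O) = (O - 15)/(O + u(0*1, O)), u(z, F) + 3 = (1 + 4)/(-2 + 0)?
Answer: 544/125 ≈ 4.3520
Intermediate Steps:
u(z, F) = -11/2 (u(z, F) = -3 + (1 + 4)/(-2 + 0) = -3 + 5/(-2) = -3 + 5*(-½) = -3 - 5/2 = -11/2)
A(O) = (-15 + O)/(5*(-11/2 + O)) (A(O) = ((O - 15)/(O - 11/2))/5 = ((-15 + O)/(-11/2 + O))/5 = (-15 + O)/(5*(-11/2 + O)))
x(18, -20) + A(-7) = √(-2 + 18) + 2*(-15 - 7)/(5*(-11 + 2*(-7))) = √16 + (⅖)*(-22)/(-11 - 14) = 4 + (⅖)*(-22)/(-25) = 4 + (⅖)*(-1/25)*(-22) = 4 + 44/125 = 544/125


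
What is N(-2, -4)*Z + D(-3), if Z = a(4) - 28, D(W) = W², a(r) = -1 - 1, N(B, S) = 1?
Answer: -21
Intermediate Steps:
a(r) = -2
Z = -30 (Z = -2 - 28 = -30)
N(-2, -4)*Z + D(-3) = 1*(-30) + (-3)² = -30 + 9 = -21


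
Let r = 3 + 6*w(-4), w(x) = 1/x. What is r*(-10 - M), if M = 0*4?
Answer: -15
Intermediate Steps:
M = 0
r = 3/2 (r = 3 + 6/(-4) = 3 + 6*(-¼) = 3 - 3/2 = 3/2 ≈ 1.5000)
r*(-10 - M) = 3*(-10 - 1*0)/2 = 3*(-10 + 0)/2 = (3/2)*(-10) = -15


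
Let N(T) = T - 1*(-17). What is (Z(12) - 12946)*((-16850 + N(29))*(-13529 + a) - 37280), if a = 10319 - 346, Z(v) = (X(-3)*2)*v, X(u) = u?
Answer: -777405591392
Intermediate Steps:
N(T) = 17 + T (N(T) = T + 17 = 17 + T)
Z(v) = -6*v (Z(v) = (-3*2)*v = -6*v)
a = 9973
(Z(12) - 12946)*((-16850 + N(29))*(-13529 + a) - 37280) = (-6*12 - 12946)*((-16850 + (17 + 29))*(-13529 + 9973) - 37280) = (-72 - 12946)*((-16850 + 46)*(-3556) - 37280) = -13018*(-16804*(-3556) - 37280) = -13018*(59755024 - 37280) = -13018*59717744 = -777405591392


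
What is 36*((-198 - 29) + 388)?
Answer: 5796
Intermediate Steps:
36*((-198 - 29) + 388) = 36*(-227 + 388) = 36*161 = 5796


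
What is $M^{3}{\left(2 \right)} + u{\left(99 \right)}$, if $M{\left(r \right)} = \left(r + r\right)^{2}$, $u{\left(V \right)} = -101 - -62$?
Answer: $4057$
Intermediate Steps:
$u{\left(V \right)} = -39$ ($u{\left(V \right)} = -101 + 62 = -39$)
$M{\left(r \right)} = 4 r^{2}$ ($M{\left(r \right)} = \left(2 r\right)^{2} = 4 r^{2}$)
$M^{3}{\left(2 \right)} + u{\left(99 \right)} = \left(4 \cdot 2^{2}\right)^{3} - 39 = \left(4 \cdot 4\right)^{3} - 39 = 16^{3} - 39 = 4096 - 39 = 4057$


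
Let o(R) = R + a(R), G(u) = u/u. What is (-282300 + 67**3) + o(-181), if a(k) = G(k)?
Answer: 18283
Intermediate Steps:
G(u) = 1
a(k) = 1
o(R) = 1 + R (o(R) = R + 1 = 1 + R)
(-282300 + 67**3) + o(-181) = (-282300 + 67**3) + (1 - 181) = (-282300 + 300763) - 180 = 18463 - 180 = 18283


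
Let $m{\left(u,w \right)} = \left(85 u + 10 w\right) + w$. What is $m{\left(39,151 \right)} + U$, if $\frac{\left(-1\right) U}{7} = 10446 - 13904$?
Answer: $29182$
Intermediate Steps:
$m{\left(u,w \right)} = 11 w + 85 u$ ($m{\left(u,w \right)} = \left(10 w + 85 u\right) + w = 11 w + 85 u$)
$U = 24206$ ($U = - 7 \left(10446 - 13904\right) = \left(-7\right) \left(-3458\right) = 24206$)
$m{\left(39,151 \right)} + U = \left(11 \cdot 151 + 85 \cdot 39\right) + 24206 = \left(1661 + 3315\right) + 24206 = 4976 + 24206 = 29182$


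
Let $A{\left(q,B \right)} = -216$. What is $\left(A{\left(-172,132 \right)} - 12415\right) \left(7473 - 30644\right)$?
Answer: $292672901$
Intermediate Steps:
$\left(A{\left(-172,132 \right)} - 12415\right) \left(7473 - 30644\right) = \left(-216 - 12415\right) \left(7473 - 30644\right) = \left(-12631\right) \left(-23171\right) = 292672901$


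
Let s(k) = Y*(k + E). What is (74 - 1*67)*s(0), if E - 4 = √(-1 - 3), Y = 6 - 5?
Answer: 28 + 14*I ≈ 28.0 + 14.0*I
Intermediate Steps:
Y = 1
E = 4 + 2*I (E = 4 + √(-1 - 3) = 4 + √(-4) = 4 + 2*I ≈ 4.0 + 2.0*I)
s(k) = 4 + k + 2*I (s(k) = 1*(k + (4 + 2*I)) = 1*(4 + k + 2*I) = 4 + k + 2*I)
(74 - 1*67)*s(0) = (74 - 1*67)*(4 + 0 + 2*I) = (74 - 67)*(4 + 2*I) = 7*(4 + 2*I) = 28 + 14*I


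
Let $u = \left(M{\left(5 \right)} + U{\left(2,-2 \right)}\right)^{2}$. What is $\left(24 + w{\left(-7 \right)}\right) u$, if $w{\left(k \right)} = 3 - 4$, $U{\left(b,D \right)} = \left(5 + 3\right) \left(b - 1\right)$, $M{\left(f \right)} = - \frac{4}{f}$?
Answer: $\frac{29808}{25} \approx 1192.3$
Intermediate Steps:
$U{\left(b,D \right)} = -8 + 8 b$ ($U{\left(b,D \right)} = 8 \left(-1 + b\right) = -8 + 8 b$)
$u = \frac{1296}{25}$ ($u = \left(- \frac{4}{5} + \left(-8 + 8 \cdot 2\right)\right)^{2} = \left(\left(-4\right) \frac{1}{5} + \left(-8 + 16\right)\right)^{2} = \left(- \frac{4}{5} + 8\right)^{2} = \left(\frac{36}{5}\right)^{2} = \frac{1296}{25} \approx 51.84$)
$w{\left(k \right)} = -1$ ($w{\left(k \right)} = 3 - 4 = -1$)
$\left(24 + w{\left(-7 \right)}\right) u = \left(24 - 1\right) \frac{1296}{25} = 23 \cdot \frac{1296}{25} = \frac{29808}{25}$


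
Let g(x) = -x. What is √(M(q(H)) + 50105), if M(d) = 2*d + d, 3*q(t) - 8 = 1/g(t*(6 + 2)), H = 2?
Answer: √801807/4 ≈ 223.86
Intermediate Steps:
q(t) = 8/3 - 1/(24*t) (q(t) = 8/3 + 1/(3*((-t*(6 + 2)))) = 8/3 + 1/(3*((-t*8))) = 8/3 + 1/(3*((-8*t))) = 8/3 + (-1/(8*t))/3 = 8/3 - 1/(24*t))
M(d) = 3*d
√(M(q(H)) + 50105) = √(3*((1/24)*(-1 + 64*2)/2) + 50105) = √(3*((1/24)*(½)*(-1 + 128)) + 50105) = √(3*((1/24)*(½)*127) + 50105) = √(3*(127/48) + 50105) = √(127/16 + 50105) = √(801807/16) = √801807/4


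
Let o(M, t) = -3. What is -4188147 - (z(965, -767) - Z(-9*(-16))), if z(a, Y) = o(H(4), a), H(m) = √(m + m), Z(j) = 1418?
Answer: -4186726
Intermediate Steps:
H(m) = √2*√m (H(m) = √(2*m) = √2*√m)
z(a, Y) = -3
-4188147 - (z(965, -767) - Z(-9*(-16))) = -4188147 - (-3 - 1*1418) = -4188147 - (-3 - 1418) = -4188147 - 1*(-1421) = -4188147 + 1421 = -4186726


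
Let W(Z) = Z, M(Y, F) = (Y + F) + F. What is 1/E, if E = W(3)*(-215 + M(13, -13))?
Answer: -1/684 ≈ -0.0014620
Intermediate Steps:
M(Y, F) = Y + 2*F (M(Y, F) = (F + Y) + F = Y + 2*F)
E = -684 (E = 3*(-215 + (13 + 2*(-13))) = 3*(-215 + (13 - 26)) = 3*(-215 - 13) = 3*(-228) = -684)
1/E = 1/(-684) = -1/684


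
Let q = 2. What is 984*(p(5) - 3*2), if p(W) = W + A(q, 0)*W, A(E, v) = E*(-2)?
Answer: -20664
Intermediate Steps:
A(E, v) = -2*E
p(W) = -3*W (p(W) = W + (-2*2)*W = W - 4*W = -3*W)
984*(p(5) - 3*2) = 984*(-3*5 - 3*2) = 984*(-15 - 6) = 984*(-21) = -20664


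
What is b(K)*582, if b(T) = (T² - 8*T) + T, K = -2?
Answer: 10476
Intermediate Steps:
b(T) = T² - 7*T
b(K)*582 = -2*(-7 - 2)*582 = -2*(-9)*582 = 18*582 = 10476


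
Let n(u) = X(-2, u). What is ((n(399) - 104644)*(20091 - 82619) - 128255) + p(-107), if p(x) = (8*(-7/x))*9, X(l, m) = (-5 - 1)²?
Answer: 699865682787/107 ≈ 6.5408e+9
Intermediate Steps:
X(l, m) = 36 (X(l, m) = (-6)² = 36)
n(u) = 36
p(x) = -504/x (p(x) = -56/x*9 = -504/x)
((n(399) - 104644)*(20091 - 82619) - 128255) + p(-107) = ((36 - 104644)*(20091 - 82619) - 128255) - 504/(-107) = (-104608*(-62528) - 128255) - 504*(-1/107) = (6540929024 - 128255) + 504/107 = 6540800769 + 504/107 = 699865682787/107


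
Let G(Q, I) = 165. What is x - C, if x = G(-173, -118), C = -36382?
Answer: 36547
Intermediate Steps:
x = 165
x - C = 165 - 1*(-36382) = 165 + 36382 = 36547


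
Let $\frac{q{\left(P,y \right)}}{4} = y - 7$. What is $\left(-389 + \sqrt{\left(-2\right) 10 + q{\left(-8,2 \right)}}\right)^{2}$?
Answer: $151281 - 1556 i \sqrt{10} \approx 1.5128 \cdot 10^{5} - 4920.5 i$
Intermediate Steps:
$q{\left(P,y \right)} = -28 + 4 y$ ($q{\left(P,y \right)} = 4 \left(y - 7\right) = 4 \left(-7 + y\right) = -28 + 4 y$)
$\left(-389 + \sqrt{\left(-2\right) 10 + q{\left(-8,2 \right)}}\right)^{2} = \left(-389 + \sqrt{\left(-2\right) 10 + \left(-28 + 4 \cdot 2\right)}\right)^{2} = \left(-389 + \sqrt{-20 + \left(-28 + 8\right)}\right)^{2} = \left(-389 + \sqrt{-20 - 20}\right)^{2} = \left(-389 + \sqrt{-40}\right)^{2} = \left(-389 + 2 i \sqrt{10}\right)^{2}$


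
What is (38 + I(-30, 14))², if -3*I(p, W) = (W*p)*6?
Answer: 770884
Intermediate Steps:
I(p, W) = -2*W*p (I(p, W) = -W*p*6/3 = -2*W*p)
(38 + I(-30, 14))² = (38 - 2*14*(-30))² = (38 + 840)² = 878² = 770884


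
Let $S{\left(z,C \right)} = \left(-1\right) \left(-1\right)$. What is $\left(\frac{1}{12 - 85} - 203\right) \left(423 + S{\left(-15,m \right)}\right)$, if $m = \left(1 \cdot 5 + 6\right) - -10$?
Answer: $- \frac{6283680}{73} \approx -86078.0$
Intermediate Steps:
$m = 21$ ($m = \left(5 + 6\right) + 10 = 11 + 10 = 21$)
$S{\left(z,C \right)} = 1$
$\left(\frac{1}{12 - 85} - 203\right) \left(423 + S{\left(-15,m \right)}\right) = \left(\frac{1}{12 - 85} - 203\right) \left(423 + 1\right) = \left(\frac{1}{-73} - 203\right) 424 = \left(- \frac{1}{73} - 203\right) 424 = \left(- \frac{14820}{73}\right) 424 = - \frac{6283680}{73}$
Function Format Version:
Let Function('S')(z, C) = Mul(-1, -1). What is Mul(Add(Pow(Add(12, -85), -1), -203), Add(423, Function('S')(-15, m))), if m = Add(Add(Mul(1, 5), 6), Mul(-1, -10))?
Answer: Rational(-6283680, 73) ≈ -86078.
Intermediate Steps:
m = 21 (m = Add(Add(5, 6), 10) = Add(11, 10) = 21)
Function('S')(z, C) = 1
Mul(Add(Pow(Add(12, -85), -1), -203), Add(423, Function('S')(-15, m))) = Mul(Add(Pow(Add(12, -85), -1), -203), Add(423, 1)) = Mul(Add(Pow(-73, -1), -203), 424) = Mul(Add(Rational(-1, 73), -203), 424) = Mul(Rational(-14820, 73), 424) = Rational(-6283680, 73)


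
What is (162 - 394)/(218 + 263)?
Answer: -232/481 ≈ -0.48233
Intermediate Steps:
(162 - 394)/(218 + 263) = -232/481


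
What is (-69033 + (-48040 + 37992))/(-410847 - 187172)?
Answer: 79081/598019 ≈ 0.13224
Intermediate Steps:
(-69033 + (-48040 + 37992))/(-410847 - 187172) = (-69033 - 10048)/(-598019) = -79081*(-1/598019) = 79081/598019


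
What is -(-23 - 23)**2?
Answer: -2116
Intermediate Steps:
-(-23 - 23)**2 = -1*(-46)**2 = -1*2116 = -2116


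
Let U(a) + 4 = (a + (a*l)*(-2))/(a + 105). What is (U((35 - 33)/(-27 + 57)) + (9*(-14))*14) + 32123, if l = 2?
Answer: 47839477/1576 ≈ 30355.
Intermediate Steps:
U(a) = -4 - 3*a/(105 + a) (U(a) = -4 + (a + (a*2)*(-2))/(a + 105) = -4 + (a + (2*a)*(-2))/(105 + a) = -4 + (a - 4*a)/(105 + a) = -4 + (-3*a)/(105 + a) = -4 - 3*a/(105 + a))
(U((35 - 33)/(-27 + 57)) + (9*(-14))*14) + 32123 = (7*(-60 - (35 - 33)/(-27 + 57))/(105 + (35 - 33)/(-27 + 57)) + (9*(-14))*14) + 32123 = (7*(-60 - 2/30)/(105 + 2/30) - 126*14) + 32123 = (7*(-60 - 2/30)/(105 + 2*(1/30)) - 1764) + 32123 = (7*(-60 - 1*1/15)/(105 + 1/15) - 1764) + 32123 = (7*(-60 - 1/15)/(1576/15) - 1764) + 32123 = (7*(15/1576)*(-901/15) - 1764) + 32123 = (-6307/1576 - 1764) + 32123 = -2786371/1576 + 32123 = 47839477/1576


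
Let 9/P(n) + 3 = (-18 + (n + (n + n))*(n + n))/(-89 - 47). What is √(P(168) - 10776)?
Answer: 2*I*√2155922144313/28289 ≈ 103.81*I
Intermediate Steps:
P(n) = 9/(-195/68 - 3*n²/68) (P(n) = 9/(-3 + (-18 + (n + (n + n))*(n + n))/(-89 - 47)) = 9/(-3 + (-18 + (n + 2*n)*(2*n))/(-136)) = 9/(-3 + (-18 + (3*n)*(2*n))*(-1/136)) = 9/(-3 + (-18 + 6*n²)*(-1/136)) = 9/(-3 + (9/68 - 3*n²/68)) = 9/(-195/68 - 3*n²/68))
√(P(168) - 10776) = √(-204/(65 + 168²) - 10776) = √(-204/(65 + 28224) - 10776) = √(-204/28289 - 10776) = √(-304842468/28289) = 2*I*√2155922144313/28289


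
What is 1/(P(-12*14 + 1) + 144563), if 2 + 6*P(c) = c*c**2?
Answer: -6/3790087 ≈ -1.5831e-6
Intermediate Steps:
P(c) = -1/3 + c**3/6 (P(c) = -1/3 + (c*c**2)/6 = -1/3 + c**3/6)
1/(P(-12*14 + 1) + 144563) = 1/((-1/3 + (-12*14 + 1)**3/6) + 144563) = 1/((-1/3 + (-168 + 1)**3/6) + 144563) = 1/((-1/3 + (1/6)*(-167)**3) + 144563) = 1/((-1/3 + (1/6)*(-4657463)) + 144563) = 1/((-1/3 - 4657463/6) + 144563) = 1/(-4657465/6 + 144563) = 1/(-3790087/6) = -6/3790087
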